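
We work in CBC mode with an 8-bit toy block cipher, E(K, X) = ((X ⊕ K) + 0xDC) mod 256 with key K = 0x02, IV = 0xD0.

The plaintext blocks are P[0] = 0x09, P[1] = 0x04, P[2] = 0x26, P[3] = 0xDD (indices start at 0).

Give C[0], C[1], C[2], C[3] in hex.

CBC encryption: C_i = E(K, P_i ⊕ C_{i−1}), with C_{−1} = IV.
C[0]: P[0] ⊕ 0xD0 = 0xD9; E(K, 0xD9) = 0xB7.
C[1]: P[1] ⊕ 0xB7 = 0xB3; E(K, 0xB3) = 0x8D.
C[2]: P[2] ⊕ 0x8D = 0xAB; E(K, 0xAB) = 0x85.
C[3]: P[3] ⊕ 0x85 = 0x58; E(K, 0x58) = 0x36.

C[0] = 0xB7, C[1] = 0x8D, C[2] = 0x85, C[3] = 0x36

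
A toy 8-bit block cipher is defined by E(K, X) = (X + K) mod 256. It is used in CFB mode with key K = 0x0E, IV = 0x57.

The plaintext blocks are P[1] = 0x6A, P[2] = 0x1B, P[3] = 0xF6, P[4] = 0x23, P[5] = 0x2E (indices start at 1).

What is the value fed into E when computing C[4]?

CFB encryption: C_i = P_i ⊕ E(K, C_{i−1}), with C_{0} = IV.
C[1]: E(K, 0x57) = 0x65; 0x6A ⊕ 0x65 = 0x0F.
C[2]: E(K, 0x0F) = 0x1D; 0x1B ⊕ 0x1D = 0x06.
C[3]: E(K, 0x06) = 0x14; 0xF6 ⊕ 0x14 = 0xE2.
C[4]: E(K, 0xE2) = 0xF0; 0x23 ⊕ 0xF0 = 0xD3.
So the input to E for block [4] is 0xE2.

0xE2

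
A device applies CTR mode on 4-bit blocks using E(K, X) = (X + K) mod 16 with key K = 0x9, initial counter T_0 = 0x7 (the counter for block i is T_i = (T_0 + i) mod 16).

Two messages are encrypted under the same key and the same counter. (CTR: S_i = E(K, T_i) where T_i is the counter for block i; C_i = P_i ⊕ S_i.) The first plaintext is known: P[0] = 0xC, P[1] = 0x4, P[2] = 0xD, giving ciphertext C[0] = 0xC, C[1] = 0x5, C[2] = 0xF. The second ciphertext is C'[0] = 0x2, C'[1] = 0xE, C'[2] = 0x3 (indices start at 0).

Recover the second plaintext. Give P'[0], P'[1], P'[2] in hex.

P'[0] = 0x2, P'[1] = 0xF, P'[2] = 0x1

In CTR with a reused counter, both messages share the same keystream S_i, so C_i ⊕ C'_i = P_i ⊕ P'_i and thus P'_i = P_i ⊕ C_i ⊕ C'_i.
P'[0]: 0xC ⊕ 0xC ⊕ 0x2 = 0x2.
P'[1]: 0x4 ⊕ 0x5 ⊕ 0xE = 0xF.
P'[2]: 0xD ⊕ 0xF ⊕ 0x3 = 0x1.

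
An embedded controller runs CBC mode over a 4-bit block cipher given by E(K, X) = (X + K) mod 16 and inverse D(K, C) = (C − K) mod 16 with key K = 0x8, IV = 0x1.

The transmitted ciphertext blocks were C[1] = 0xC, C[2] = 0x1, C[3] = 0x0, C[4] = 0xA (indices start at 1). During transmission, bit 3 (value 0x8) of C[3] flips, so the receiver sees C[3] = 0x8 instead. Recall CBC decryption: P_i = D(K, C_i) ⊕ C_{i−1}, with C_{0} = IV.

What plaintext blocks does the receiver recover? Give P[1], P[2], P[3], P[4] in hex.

P[1] = 0x5, P[2] = 0x5, P[3] = 0x1, P[4] = 0xA

Only C[3] changed, to 0x8. In CBC, a change in C_i garbles P_i and flips the same bit in P_{i+1}. Decrypting the received ciphertext:
P[1]: D(K, 0xC) = 0x4; 0x4 ⊕ 0x1 = 0x5.
P[2]: D(K, 0x1) = 0x9; 0x9 ⊕ 0xC = 0x5.
P[3]: D(K, 0x8) = 0x0; 0x0 ⊕ 0x1 = 0x1.
P[4]: D(K, 0xA) = 0x2; 0x2 ⊕ 0x8 = 0xA.
Blocks that differ from the original plaintext: P[3], P[4].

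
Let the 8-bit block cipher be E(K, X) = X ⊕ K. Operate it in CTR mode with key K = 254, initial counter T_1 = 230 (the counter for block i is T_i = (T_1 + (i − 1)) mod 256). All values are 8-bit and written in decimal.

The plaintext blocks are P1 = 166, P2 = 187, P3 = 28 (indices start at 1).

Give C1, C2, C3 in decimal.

C1 = 190, C2 = 162, C3 = 10

CTR encryption: S_i = E(K, T_i) where T_i is the counter for block i; C_i = P_i ⊕ S_i.
C1: T = 230, S = E(K, T) = 24; 166 ⊕ 24 = 190.
C2: T = 231, S = E(K, T) = 25; 187 ⊕ 25 = 162.
C3: T = 232, S = E(K, T) = 22; 28 ⊕ 22 = 10.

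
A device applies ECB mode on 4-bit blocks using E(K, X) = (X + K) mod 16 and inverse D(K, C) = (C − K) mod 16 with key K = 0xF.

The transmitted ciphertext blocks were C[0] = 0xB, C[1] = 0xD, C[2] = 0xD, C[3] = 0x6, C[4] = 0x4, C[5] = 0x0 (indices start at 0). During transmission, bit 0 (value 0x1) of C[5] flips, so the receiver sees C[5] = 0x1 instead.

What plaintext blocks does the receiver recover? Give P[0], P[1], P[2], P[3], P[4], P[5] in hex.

ECB decryption: P_i = D(K, C_i).
Only C[5] changed, to 0x1. In ECB, a change in C_i affects only P_i. Decrypting the received ciphertext:
P[0]: D(K, 0xB) = 0xC.
P[1]: D(K, 0xD) = 0xE.
P[2]: D(K, 0xD) = 0xE.
P[3]: D(K, 0x6) = 0x7.
P[4]: D(K, 0x4) = 0x5.
P[5]: D(K, 0x1) = 0x2.
Blocks that differ from the original plaintext: P[5].

P[0] = 0xC, P[1] = 0xE, P[2] = 0xE, P[3] = 0x7, P[4] = 0x5, P[5] = 0x2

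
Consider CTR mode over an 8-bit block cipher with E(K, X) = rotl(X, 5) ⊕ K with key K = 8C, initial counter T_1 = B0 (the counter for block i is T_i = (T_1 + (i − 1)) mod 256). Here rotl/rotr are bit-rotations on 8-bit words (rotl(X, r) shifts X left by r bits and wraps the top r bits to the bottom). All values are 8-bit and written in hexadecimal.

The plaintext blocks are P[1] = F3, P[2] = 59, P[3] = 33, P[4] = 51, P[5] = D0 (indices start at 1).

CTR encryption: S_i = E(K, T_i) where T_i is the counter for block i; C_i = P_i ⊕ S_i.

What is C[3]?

C[1]: T = B0, S = E(K, T) = 9A; F3 ⊕ 9A = 69.
C[2]: T = B1, S = E(K, T) = BA; 59 ⊕ BA = E3.
C[3]: T = B2, S = E(K, T) = DA; 33 ⊕ DA = E9.

C[3] = E9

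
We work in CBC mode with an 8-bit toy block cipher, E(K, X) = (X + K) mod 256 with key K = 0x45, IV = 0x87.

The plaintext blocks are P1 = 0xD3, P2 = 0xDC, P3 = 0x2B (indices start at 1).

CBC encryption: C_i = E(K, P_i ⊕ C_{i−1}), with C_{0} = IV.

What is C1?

C1: P1 ⊕ 0x87 = 0x54; E(K, 0x54) = 0x99.

C1 = 0x99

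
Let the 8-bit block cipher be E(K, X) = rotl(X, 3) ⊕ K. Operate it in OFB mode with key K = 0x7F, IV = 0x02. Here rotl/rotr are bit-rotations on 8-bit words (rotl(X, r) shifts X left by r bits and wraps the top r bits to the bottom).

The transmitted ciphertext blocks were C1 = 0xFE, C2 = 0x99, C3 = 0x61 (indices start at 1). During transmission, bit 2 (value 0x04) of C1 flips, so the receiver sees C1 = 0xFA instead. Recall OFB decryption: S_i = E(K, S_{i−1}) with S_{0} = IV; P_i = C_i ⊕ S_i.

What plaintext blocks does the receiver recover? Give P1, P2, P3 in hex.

Only C1 changed, to 0xFA. In OFB, a change in C_i flips the same bit in P_i only; the keystream is unaffected. Decrypting the received ciphertext:
P1: S = E(K, 0x02) = 0x6F; 0xFA ⊕ 0x6F = 0x95.
P2: S = E(K, 0x6F) = 0x04; 0x99 ⊕ 0x04 = 0x9D.
P3: S = E(K, 0x04) = 0x5F; 0x61 ⊕ 0x5F = 0x3E.
Blocks that differ from the original plaintext: P1.

P1 = 0x95, P2 = 0x9D, P3 = 0x3E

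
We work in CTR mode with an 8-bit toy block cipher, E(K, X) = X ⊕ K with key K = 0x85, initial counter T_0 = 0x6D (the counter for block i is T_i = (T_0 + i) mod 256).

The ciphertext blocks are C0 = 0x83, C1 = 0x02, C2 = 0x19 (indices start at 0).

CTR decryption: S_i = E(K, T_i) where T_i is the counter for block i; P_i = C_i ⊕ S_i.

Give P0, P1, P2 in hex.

P0 = 0x6B, P1 = 0xE9, P2 = 0xF3

P0: T = 0x6D, S = E(K, T) = 0xE8; 0x83 ⊕ 0xE8 = 0x6B.
P1: T = 0x6E, S = E(K, T) = 0xEB; 0x02 ⊕ 0xEB = 0xE9.
P2: T = 0x6F, S = E(K, T) = 0xEA; 0x19 ⊕ 0xEA = 0xF3.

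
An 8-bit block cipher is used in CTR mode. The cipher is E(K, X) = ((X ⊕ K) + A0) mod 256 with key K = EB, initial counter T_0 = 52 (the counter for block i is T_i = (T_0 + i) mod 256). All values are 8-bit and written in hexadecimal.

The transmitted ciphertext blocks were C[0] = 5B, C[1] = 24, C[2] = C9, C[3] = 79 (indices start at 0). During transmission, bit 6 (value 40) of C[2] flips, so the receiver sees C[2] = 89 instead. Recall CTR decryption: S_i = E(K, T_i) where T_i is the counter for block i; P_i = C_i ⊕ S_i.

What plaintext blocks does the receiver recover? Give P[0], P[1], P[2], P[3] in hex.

Only C[2] changed, to 89. In CTR, a change in C_i flips the same bit in P_i only; the keystream is unaffected. Decrypting the received ciphertext:
P[0]: T = 52, S = E(K, T) = 59; 5B ⊕ 59 = 02.
P[1]: T = 53, S = E(K, T) = 58; 24 ⊕ 58 = 7C.
P[2]: T = 54, S = E(K, T) = 5F; 89 ⊕ 5F = D6.
P[3]: T = 55, S = E(K, T) = 5E; 79 ⊕ 5E = 27.
Blocks that differ from the original plaintext: P[2].

P[0] = 02, P[1] = 7C, P[2] = D6, P[3] = 27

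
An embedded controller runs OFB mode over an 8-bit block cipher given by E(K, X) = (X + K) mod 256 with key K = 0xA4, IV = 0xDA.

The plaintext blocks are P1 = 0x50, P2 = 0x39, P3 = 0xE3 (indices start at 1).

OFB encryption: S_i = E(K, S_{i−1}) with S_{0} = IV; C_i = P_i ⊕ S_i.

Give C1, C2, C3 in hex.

C1 = 0x2E, C2 = 0x1B, C3 = 0x25

C1: S = E(K, 0xDA) = 0x7E; 0x50 ⊕ 0x7E = 0x2E.
C2: S = E(K, 0x7E) = 0x22; 0x39 ⊕ 0x22 = 0x1B.
C3: S = E(K, 0x22) = 0xC6; 0xE3 ⊕ 0xC6 = 0x25.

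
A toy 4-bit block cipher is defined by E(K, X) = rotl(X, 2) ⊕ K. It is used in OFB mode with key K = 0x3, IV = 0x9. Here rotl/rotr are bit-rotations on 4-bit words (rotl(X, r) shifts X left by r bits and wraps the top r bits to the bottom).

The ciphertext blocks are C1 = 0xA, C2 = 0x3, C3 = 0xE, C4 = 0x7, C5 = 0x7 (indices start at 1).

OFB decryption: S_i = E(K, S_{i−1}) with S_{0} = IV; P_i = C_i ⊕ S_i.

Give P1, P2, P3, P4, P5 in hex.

P1: S = E(K, 0x9) = 0x5; 0xA ⊕ 0x5 = 0xF.
P2: S = E(K, 0x5) = 0x6; 0x3 ⊕ 0x6 = 0x5.
P3: S = E(K, 0x6) = 0xA; 0xE ⊕ 0xA = 0x4.
P4: S = E(K, 0xA) = 0x9; 0x7 ⊕ 0x9 = 0xE.
P5: S = E(K, 0x9) = 0x5; 0x7 ⊕ 0x5 = 0x2.

P1 = 0xF, P2 = 0x5, P3 = 0x4, P4 = 0xE, P5 = 0x2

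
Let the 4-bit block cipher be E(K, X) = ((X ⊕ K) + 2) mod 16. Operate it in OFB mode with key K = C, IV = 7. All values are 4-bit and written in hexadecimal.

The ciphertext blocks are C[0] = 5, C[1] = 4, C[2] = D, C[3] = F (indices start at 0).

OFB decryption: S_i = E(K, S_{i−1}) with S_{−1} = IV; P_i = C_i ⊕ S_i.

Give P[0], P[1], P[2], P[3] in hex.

P[0]: S = E(K, 7) = D; 5 ⊕ D = 8.
P[1]: S = E(K, D) = 3; 4 ⊕ 3 = 7.
P[2]: S = E(K, 3) = 1; D ⊕ 1 = C.
P[3]: S = E(K, 1) = F; F ⊕ F = 0.

P[0] = 8, P[1] = 7, P[2] = C, P[3] = 0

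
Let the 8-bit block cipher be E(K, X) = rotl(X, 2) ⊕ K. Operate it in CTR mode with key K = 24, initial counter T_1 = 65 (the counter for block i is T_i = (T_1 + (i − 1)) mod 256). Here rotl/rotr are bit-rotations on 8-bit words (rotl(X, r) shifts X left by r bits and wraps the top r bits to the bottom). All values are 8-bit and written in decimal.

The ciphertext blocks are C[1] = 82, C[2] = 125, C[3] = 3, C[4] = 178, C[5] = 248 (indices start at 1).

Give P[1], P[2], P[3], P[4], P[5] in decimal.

CTR decryption: S_i = E(K, T_i) where T_i is the counter for block i; P_i = C_i ⊕ S_i.
P[1]: T = 65, S = E(K, T) = 29; 82 ⊕ 29 = 79.
P[2]: T = 66, S = E(K, T) = 17; 125 ⊕ 17 = 108.
P[3]: T = 67, S = E(K, T) = 21; 3 ⊕ 21 = 22.
P[4]: T = 68, S = E(K, T) = 9; 178 ⊕ 9 = 187.
P[5]: T = 69, S = E(K, T) = 13; 248 ⊕ 13 = 245.

P[1] = 79, P[2] = 108, P[3] = 22, P[4] = 187, P[5] = 245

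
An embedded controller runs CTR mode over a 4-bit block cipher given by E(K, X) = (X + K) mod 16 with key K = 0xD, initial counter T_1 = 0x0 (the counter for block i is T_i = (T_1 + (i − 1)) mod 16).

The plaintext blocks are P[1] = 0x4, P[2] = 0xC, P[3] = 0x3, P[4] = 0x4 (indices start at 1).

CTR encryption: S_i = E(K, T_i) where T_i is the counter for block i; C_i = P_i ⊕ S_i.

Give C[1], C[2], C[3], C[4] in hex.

C[1] = 0x9, C[2] = 0x2, C[3] = 0xC, C[4] = 0x4

C[1]: T = 0x0, S = E(K, T) = 0xD; 0x4 ⊕ 0xD = 0x9.
C[2]: T = 0x1, S = E(K, T) = 0xE; 0xC ⊕ 0xE = 0x2.
C[3]: T = 0x2, S = E(K, T) = 0xF; 0x3 ⊕ 0xF = 0xC.
C[4]: T = 0x3, S = E(K, T) = 0x0; 0x4 ⊕ 0x0 = 0x4.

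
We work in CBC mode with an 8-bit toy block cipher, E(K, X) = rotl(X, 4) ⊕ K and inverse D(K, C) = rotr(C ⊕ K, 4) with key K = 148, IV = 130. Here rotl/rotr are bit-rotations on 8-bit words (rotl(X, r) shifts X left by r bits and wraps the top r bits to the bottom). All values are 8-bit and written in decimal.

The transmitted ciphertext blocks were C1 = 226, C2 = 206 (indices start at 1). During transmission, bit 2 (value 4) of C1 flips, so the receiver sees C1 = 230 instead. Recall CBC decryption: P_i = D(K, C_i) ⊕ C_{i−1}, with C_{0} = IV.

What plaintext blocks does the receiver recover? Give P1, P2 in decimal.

P1 = 165, P2 = 67

Only C1 changed, to 230. In CBC, a change in C_i garbles P_i and flips the same bit in P_{i+1}. Decrypting the received ciphertext:
P1: D(K, 230) = 39; 39 ⊕ 130 = 165.
P2: D(K, 206) = 165; 165 ⊕ 230 = 67.
Blocks that differ from the original plaintext: P1, P2.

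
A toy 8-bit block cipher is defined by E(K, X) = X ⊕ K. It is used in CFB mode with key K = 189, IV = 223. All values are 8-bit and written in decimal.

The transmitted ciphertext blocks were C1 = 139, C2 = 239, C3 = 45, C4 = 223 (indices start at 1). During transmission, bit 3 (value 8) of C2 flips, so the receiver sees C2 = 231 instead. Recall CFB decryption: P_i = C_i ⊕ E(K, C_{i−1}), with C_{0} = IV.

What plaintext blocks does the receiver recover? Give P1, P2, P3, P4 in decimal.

Only C2 changed, to 231. In CFB, a change in C_i flips the same bit in P_i and garbles P_{i+1}. Decrypting the received ciphertext:
P1: E(K, 223) = 98; 139 ⊕ 98 = 233.
P2: E(K, 139) = 54; 231 ⊕ 54 = 209.
P3: E(K, 231) = 90; 45 ⊕ 90 = 119.
P4: E(K, 45) = 144; 223 ⊕ 144 = 79.
Blocks that differ from the original plaintext: P2, P3.

P1 = 233, P2 = 209, P3 = 119, P4 = 79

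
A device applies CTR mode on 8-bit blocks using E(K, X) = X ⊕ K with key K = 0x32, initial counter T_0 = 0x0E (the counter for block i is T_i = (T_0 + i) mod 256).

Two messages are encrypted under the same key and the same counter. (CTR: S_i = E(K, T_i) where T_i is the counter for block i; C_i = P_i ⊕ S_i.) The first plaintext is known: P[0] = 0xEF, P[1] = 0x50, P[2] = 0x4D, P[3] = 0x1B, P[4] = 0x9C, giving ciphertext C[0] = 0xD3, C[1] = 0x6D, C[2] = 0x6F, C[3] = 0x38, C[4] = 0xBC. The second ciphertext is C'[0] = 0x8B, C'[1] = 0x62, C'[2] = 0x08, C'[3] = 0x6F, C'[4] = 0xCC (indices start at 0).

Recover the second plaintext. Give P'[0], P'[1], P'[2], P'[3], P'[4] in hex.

In CTR with a reused counter, both messages share the same keystream S_i, so C_i ⊕ C'_i = P_i ⊕ P'_i and thus P'_i = P_i ⊕ C_i ⊕ C'_i.
P'[0]: 0xEF ⊕ 0xD3 ⊕ 0x8B = 0xB7.
P'[1]: 0x50 ⊕ 0x6D ⊕ 0x62 = 0x5F.
P'[2]: 0x4D ⊕ 0x6F ⊕ 0x08 = 0x2A.
P'[3]: 0x1B ⊕ 0x38 ⊕ 0x6F = 0x4C.
P'[4]: 0x9C ⊕ 0xBC ⊕ 0xCC = 0xEC.

P'[0] = 0xB7, P'[1] = 0x5F, P'[2] = 0x2A, P'[3] = 0x4C, P'[4] = 0xEC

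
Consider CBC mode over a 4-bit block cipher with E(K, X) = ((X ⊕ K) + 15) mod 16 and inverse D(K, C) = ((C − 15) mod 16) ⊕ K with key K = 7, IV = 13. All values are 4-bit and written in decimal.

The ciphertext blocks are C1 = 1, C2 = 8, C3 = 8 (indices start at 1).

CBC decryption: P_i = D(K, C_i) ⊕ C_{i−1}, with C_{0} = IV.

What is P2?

P2: D(K, 8) = 14; 14 ⊕ 1 = 15.

P2 = 15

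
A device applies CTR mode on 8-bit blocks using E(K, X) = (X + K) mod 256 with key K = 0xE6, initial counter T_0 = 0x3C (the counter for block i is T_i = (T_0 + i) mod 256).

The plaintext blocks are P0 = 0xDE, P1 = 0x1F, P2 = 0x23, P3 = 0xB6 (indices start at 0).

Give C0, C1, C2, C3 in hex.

C0 = 0xFC, C1 = 0x3C, C2 = 0x07, C3 = 0x93

CTR encryption: S_i = E(K, T_i) where T_i is the counter for block i; C_i = P_i ⊕ S_i.
C0: T = 0x3C, S = E(K, T) = 0x22; 0xDE ⊕ 0x22 = 0xFC.
C1: T = 0x3D, S = E(K, T) = 0x23; 0x1F ⊕ 0x23 = 0x3C.
C2: T = 0x3E, S = E(K, T) = 0x24; 0x23 ⊕ 0x24 = 0x07.
C3: T = 0x3F, S = E(K, T) = 0x25; 0xB6 ⊕ 0x25 = 0x93.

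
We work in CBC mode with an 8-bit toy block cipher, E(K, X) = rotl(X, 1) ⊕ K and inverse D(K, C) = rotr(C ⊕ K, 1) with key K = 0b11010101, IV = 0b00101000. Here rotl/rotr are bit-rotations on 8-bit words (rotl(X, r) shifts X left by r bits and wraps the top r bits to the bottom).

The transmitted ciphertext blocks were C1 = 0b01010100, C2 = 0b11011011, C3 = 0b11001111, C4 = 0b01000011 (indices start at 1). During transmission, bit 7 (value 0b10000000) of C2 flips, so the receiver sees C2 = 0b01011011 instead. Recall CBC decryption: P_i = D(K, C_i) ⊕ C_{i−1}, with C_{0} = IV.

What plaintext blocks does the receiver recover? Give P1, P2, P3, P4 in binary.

Only C2 changed, to 0b01011011. In CBC, a change in C_i garbles P_i and flips the same bit in P_{i+1}. Decrypting the received ciphertext:
P1: D(K, 0b01010100) = 0b11000000; 0b11000000 ⊕ 0b00101000 = 0b11101000.
P2: D(K, 0b01011011) = 0b01000111; 0b01000111 ⊕ 0b01010100 = 0b00010011.
P3: D(K, 0b11001111) = 0b00001101; 0b00001101 ⊕ 0b01011011 = 0b01010110.
P4: D(K, 0b01000011) = 0b01001011; 0b01001011 ⊕ 0b11001111 = 0b10000100.
Blocks that differ from the original plaintext: P2, P3.

P1 = 0b11101000, P2 = 0b00010011, P3 = 0b01010110, P4 = 0b10000100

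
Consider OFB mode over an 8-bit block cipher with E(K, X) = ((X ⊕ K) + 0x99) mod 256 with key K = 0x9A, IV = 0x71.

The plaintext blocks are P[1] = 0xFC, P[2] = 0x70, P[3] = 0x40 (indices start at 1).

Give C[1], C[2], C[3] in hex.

OFB encryption: S_i = E(K, S_{i−1}) with S_{0} = IV; C_i = P_i ⊕ S_i.
C[1]: S = E(K, 0x71) = 0x84; 0xFC ⊕ 0x84 = 0x78.
C[2]: S = E(K, 0x84) = 0xB7; 0x70 ⊕ 0xB7 = 0xC7.
C[3]: S = E(K, 0xB7) = 0xC6; 0x40 ⊕ 0xC6 = 0x86.

C[1] = 0x78, C[2] = 0xC7, C[3] = 0x86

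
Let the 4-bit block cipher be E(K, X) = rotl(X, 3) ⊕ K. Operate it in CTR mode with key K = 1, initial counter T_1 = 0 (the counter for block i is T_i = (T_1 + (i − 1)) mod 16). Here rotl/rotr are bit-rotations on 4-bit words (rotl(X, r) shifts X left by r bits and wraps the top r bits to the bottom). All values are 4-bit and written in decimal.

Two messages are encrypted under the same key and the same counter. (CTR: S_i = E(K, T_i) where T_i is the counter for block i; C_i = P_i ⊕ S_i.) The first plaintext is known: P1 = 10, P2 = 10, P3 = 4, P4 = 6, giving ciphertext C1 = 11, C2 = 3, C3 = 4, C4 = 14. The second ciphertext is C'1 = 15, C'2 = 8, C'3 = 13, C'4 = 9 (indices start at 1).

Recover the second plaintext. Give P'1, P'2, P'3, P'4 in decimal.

P'1 = 14, P'2 = 1, P'3 = 13, P'4 = 1

In CTR with a reused counter, both messages share the same keystream S_i, so C_i ⊕ C'_i = P_i ⊕ P'_i and thus P'_i = P_i ⊕ C_i ⊕ C'_i.
P'1: 10 ⊕ 11 ⊕ 15 = 14.
P'2: 10 ⊕ 3 ⊕ 8 = 1.
P'3: 4 ⊕ 4 ⊕ 13 = 13.
P'4: 6 ⊕ 14 ⊕ 9 = 1.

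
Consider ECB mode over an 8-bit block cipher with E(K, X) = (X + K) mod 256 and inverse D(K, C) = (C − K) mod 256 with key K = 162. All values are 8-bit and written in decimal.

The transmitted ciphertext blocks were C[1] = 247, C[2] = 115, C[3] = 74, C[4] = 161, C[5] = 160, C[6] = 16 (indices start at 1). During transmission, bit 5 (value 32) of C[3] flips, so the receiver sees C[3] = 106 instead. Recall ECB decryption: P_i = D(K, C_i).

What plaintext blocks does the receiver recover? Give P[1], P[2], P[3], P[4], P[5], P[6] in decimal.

P[1] = 85, P[2] = 209, P[3] = 200, P[4] = 255, P[5] = 254, P[6] = 110

Only C[3] changed, to 106. In ECB, a change in C_i affects only P_i. Decrypting the received ciphertext:
P[1]: D(K, 247) = 85.
P[2]: D(K, 115) = 209.
P[3]: D(K, 106) = 200.
P[4]: D(K, 161) = 255.
P[5]: D(K, 160) = 254.
P[6]: D(K, 16) = 110.
Blocks that differ from the original plaintext: P[3].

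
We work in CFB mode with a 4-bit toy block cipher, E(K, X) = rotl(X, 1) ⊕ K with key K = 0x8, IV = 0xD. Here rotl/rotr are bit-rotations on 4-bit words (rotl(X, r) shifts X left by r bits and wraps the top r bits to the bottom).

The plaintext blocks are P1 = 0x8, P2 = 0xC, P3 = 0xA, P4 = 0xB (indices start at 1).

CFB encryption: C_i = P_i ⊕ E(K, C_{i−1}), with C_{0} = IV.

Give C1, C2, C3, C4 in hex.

C1 = 0xB, C2 = 0x3, C3 = 0x4, C4 = 0xB

C1: E(K, 0xD) = 0x3; 0x8 ⊕ 0x3 = 0xB.
C2: E(K, 0xB) = 0xF; 0xC ⊕ 0xF = 0x3.
C3: E(K, 0x3) = 0xE; 0xA ⊕ 0xE = 0x4.
C4: E(K, 0x4) = 0x0; 0xB ⊕ 0x0 = 0xB.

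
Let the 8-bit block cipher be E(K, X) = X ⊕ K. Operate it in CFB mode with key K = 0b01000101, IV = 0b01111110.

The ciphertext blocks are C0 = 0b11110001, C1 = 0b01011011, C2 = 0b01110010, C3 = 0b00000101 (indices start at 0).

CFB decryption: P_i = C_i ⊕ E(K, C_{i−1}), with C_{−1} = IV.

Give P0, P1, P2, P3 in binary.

P0: E(K, 0b01111110) = 0b00111011; 0b11110001 ⊕ 0b00111011 = 0b11001010.
P1: E(K, 0b11110001) = 0b10110100; 0b01011011 ⊕ 0b10110100 = 0b11101111.
P2: E(K, 0b01011011) = 0b00011110; 0b01110010 ⊕ 0b00011110 = 0b01101100.
P3: E(K, 0b01110010) = 0b00110111; 0b00000101 ⊕ 0b00110111 = 0b00110010.

P0 = 0b11001010, P1 = 0b11101111, P2 = 0b01101100, P3 = 0b00110010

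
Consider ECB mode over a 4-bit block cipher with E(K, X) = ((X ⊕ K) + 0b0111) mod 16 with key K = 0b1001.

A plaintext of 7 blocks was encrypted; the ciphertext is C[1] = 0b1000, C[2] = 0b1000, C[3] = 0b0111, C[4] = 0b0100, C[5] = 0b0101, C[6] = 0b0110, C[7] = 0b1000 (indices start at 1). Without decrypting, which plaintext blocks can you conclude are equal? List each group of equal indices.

ECB encrypts each block independently with the same key, so equal ciphertext blocks imply equal plaintext blocks.
C[1] = C[2] = C[7] = 0b1000, so P[1] = P[2] = P[7].

P[1] = P[2] = P[7]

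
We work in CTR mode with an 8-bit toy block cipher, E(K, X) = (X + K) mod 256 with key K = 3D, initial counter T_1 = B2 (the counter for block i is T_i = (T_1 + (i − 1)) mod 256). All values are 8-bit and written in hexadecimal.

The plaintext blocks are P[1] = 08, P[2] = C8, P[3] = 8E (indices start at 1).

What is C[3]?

CTR encryption: S_i = E(K, T_i) where T_i is the counter for block i; C_i = P_i ⊕ S_i.
C[1]: T = B2, S = E(K, T) = EF; 08 ⊕ EF = E7.
C[2]: T = B3, S = E(K, T) = F0; C8 ⊕ F0 = 38.
C[3]: T = B4, S = E(K, T) = F1; 8E ⊕ F1 = 7F.

C[3] = 7F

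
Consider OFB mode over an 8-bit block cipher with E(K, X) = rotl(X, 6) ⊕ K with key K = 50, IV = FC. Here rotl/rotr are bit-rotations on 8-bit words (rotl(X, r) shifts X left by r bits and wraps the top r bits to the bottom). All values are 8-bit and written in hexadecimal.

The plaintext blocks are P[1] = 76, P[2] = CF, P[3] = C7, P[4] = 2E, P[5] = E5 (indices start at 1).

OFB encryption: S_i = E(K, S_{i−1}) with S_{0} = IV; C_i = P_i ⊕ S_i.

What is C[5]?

C[1]: S = E(K, FC) = 6F; 76 ⊕ 6F = 19.
C[2]: S = E(K, 6F) = 8B; CF ⊕ 8B = 44.
C[3]: S = E(K, 8B) = B2; C7 ⊕ B2 = 75.
C[4]: S = E(K, B2) = FC; 2E ⊕ FC = D2.
C[5]: S = E(K, FC) = 6F; E5 ⊕ 6F = 8A.

C[5] = 8A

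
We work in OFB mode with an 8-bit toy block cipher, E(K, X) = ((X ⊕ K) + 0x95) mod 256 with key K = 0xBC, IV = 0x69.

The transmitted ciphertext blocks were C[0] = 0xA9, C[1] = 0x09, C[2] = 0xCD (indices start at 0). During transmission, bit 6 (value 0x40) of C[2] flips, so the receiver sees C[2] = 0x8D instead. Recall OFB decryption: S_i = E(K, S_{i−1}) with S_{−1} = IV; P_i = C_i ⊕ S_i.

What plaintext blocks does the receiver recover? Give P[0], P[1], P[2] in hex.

P[0] = 0xC3, P[1] = 0x62, P[2] = 0xE1

Only C[2] changed, to 0x8D. In OFB, a change in C_i flips the same bit in P_i only; the keystream is unaffected. Decrypting the received ciphertext:
P[0]: S = E(K, 0x69) = 0x6A; 0xA9 ⊕ 0x6A = 0xC3.
P[1]: S = E(K, 0x6A) = 0x6B; 0x09 ⊕ 0x6B = 0x62.
P[2]: S = E(K, 0x6B) = 0x6C; 0x8D ⊕ 0x6C = 0xE1.
Blocks that differ from the original plaintext: P[2].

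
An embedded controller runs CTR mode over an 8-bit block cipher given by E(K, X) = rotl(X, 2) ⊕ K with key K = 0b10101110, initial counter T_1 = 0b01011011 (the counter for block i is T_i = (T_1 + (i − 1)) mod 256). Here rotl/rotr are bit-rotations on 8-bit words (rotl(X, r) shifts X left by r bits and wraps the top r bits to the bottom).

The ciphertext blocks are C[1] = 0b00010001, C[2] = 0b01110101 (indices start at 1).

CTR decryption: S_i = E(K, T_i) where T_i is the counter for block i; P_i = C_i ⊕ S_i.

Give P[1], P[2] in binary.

P[1] = 0b11010010, P[2] = 0b10101010

P[1]: T = 0b01011011, S = E(K, T) = 0b11000011; 0b00010001 ⊕ 0b11000011 = 0b11010010.
P[2]: T = 0b01011100, S = E(K, T) = 0b11011111; 0b01110101 ⊕ 0b11011111 = 0b10101010.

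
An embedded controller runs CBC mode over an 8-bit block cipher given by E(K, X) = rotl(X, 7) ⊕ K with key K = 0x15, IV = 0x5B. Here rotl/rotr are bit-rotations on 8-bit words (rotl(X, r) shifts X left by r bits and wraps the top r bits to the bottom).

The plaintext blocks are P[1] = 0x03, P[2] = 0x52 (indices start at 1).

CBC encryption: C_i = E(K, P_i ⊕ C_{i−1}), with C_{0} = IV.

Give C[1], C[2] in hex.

C[1] = 0x39, C[2] = 0xA0

C[1]: P[1] ⊕ 0x5B = 0x58; E(K, 0x58) = 0x39.
C[2]: P[2] ⊕ 0x39 = 0x6B; E(K, 0x6B) = 0xA0.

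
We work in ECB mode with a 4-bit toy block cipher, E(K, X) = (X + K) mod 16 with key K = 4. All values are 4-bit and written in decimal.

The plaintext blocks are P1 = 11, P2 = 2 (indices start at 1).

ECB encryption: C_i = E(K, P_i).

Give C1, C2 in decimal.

C1 = 15, C2 = 6

C1: E(K, 11) = 15.
C2: E(K, 2) = 6.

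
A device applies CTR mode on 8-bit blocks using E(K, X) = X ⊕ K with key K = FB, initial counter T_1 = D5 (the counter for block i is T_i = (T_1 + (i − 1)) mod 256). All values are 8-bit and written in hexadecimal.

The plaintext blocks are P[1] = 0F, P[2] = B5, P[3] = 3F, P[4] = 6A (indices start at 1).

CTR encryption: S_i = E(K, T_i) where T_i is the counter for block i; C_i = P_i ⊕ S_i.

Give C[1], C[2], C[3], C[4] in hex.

C[1] = 21, C[2] = 98, C[3] = 13, C[4] = 49

C[1]: T = D5, S = E(K, T) = 2E; 0F ⊕ 2E = 21.
C[2]: T = D6, S = E(K, T) = 2D; B5 ⊕ 2D = 98.
C[3]: T = D7, S = E(K, T) = 2C; 3F ⊕ 2C = 13.
C[4]: T = D8, S = E(K, T) = 23; 6A ⊕ 23 = 49.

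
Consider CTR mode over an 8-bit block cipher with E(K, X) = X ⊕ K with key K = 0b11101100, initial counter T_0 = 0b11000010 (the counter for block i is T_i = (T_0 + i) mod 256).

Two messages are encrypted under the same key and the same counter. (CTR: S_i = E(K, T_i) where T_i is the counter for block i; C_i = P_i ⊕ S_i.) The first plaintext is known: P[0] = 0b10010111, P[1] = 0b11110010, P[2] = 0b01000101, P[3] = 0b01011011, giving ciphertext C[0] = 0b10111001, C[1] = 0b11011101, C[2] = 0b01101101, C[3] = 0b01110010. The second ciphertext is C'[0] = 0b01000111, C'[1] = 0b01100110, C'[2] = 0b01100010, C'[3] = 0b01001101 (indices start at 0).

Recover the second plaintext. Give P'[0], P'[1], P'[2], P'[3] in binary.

In CTR with a reused counter, both messages share the same keystream S_i, so C_i ⊕ C'_i = P_i ⊕ P'_i and thus P'_i = P_i ⊕ C_i ⊕ C'_i.
P'[0]: 0b10010111 ⊕ 0b10111001 ⊕ 0b01000111 = 0b01101001.
P'[1]: 0b11110010 ⊕ 0b11011101 ⊕ 0b01100110 = 0b01001001.
P'[2]: 0b01000101 ⊕ 0b01101101 ⊕ 0b01100010 = 0b01001010.
P'[3]: 0b01011011 ⊕ 0b01110010 ⊕ 0b01001101 = 0b01100100.

P'[0] = 0b01101001, P'[1] = 0b01001001, P'[2] = 0b01001010, P'[3] = 0b01100100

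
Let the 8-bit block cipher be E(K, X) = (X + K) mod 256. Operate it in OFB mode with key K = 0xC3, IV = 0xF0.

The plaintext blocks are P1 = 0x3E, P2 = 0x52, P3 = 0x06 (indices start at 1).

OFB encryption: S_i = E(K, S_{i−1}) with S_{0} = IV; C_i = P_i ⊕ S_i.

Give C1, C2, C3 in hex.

C1 = 0x8D, C2 = 0x24, C3 = 0x3F

C1: S = E(K, 0xF0) = 0xB3; 0x3E ⊕ 0xB3 = 0x8D.
C2: S = E(K, 0xB3) = 0x76; 0x52 ⊕ 0x76 = 0x24.
C3: S = E(K, 0x76) = 0x39; 0x06 ⊕ 0x39 = 0x3F.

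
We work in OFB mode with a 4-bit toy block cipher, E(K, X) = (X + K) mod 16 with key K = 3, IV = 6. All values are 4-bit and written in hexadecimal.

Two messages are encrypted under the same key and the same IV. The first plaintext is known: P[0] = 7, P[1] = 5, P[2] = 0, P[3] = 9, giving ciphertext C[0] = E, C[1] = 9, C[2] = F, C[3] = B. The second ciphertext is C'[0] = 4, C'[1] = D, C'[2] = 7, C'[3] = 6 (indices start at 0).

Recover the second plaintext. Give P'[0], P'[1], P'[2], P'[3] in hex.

P'[0] = D, P'[1] = 1, P'[2] = 8, P'[3] = 4

In OFB with a reused IV, both messages share the same keystream S_i, so C_i ⊕ C'_i = P_i ⊕ P'_i and thus P'_i = P_i ⊕ C_i ⊕ C'_i.
P'[0]: 7 ⊕ E ⊕ 4 = D.
P'[1]: 5 ⊕ 9 ⊕ D = 1.
P'[2]: 0 ⊕ F ⊕ 7 = 8.
P'[3]: 9 ⊕ B ⊕ 6 = 4.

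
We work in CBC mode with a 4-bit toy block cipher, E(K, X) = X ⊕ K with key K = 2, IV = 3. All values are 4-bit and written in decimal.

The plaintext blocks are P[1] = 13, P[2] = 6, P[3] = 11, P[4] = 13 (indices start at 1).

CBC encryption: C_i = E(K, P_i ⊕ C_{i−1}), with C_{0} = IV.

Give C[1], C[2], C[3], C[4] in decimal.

C[1] = 12, C[2] = 8, C[3] = 1, C[4] = 14

C[1]: P[1] ⊕ 3 = 14; E(K, 14) = 12.
C[2]: P[2] ⊕ 12 = 10; E(K, 10) = 8.
C[3]: P[3] ⊕ 8 = 3; E(K, 3) = 1.
C[4]: P[4] ⊕ 1 = 12; E(K, 12) = 14.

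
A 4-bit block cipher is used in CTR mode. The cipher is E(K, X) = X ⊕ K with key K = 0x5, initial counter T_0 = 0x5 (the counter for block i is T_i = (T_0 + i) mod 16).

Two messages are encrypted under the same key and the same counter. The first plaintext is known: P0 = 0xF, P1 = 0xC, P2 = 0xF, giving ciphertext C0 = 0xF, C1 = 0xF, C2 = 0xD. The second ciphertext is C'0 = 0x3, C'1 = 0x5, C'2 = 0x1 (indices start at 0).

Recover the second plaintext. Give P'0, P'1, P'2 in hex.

In CTR with a reused counter, both messages share the same keystream S_i, so C_i ⊕ C'_i = P_i ⊕ P'_i and thus P'_i = P_i ⊕ C_i ⊕ C'_i.
P'0: 0xF ⊕ 0xF ⊕ 0x3 = 0x3.
P'1: 0xC ⊕ 0xF ⊕ 0x5 = 0x6.
P'2: 0xF ⊕ 0xD ⊕ 0x1 = 0x3.

P'0 = 0x3, P'1 = 0x6, P'2 = 0x3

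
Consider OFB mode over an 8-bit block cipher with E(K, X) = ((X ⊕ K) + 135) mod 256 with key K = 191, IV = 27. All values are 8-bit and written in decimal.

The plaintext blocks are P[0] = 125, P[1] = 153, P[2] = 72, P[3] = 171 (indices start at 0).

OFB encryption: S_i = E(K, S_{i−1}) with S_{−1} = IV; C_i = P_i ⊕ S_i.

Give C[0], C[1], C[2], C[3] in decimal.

C[0]: S = E(K, 27) = 43; 125 ⊕ 43 = 86.
C[1]: S = E(K, 43) = 27; 153 ⊕ 27 = 130.
C[2]: S = E(K, 27) = 43; 72 ⊕ 43 = 99.
C[3]: S = E(K, 43) = 27; 171 ⊕ 27 = 176.

C[0] = 86, C[1] = 130, C[2] = 99, C[3] = 176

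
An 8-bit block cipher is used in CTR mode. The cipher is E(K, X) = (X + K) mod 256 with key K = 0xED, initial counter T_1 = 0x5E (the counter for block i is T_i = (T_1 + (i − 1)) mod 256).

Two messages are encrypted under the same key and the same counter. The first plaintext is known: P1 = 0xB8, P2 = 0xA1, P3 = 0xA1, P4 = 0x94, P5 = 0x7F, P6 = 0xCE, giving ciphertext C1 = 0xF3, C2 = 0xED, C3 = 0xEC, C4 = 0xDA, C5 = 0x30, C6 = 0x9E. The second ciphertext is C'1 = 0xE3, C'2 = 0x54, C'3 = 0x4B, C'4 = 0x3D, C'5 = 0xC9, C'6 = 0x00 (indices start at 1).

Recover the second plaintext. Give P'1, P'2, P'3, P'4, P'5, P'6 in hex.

In CTR with a reused counter, both messages share the same keystream S_i, so C_i ⊕ C'_i = P_i ⊕ P'_i and thus P'_i = P_i ⊕ C_i ⊕ C'_i.
P'1: 0xB8 ⊕ 0xF3 ⊕ 0xE3 = 0xA8.
P'2: 0xA1 ⊕ 0xED ⊕ 0x54 = 0x18.
P'3: 0xA1 ⊕ 0xEC ⊕ 0x4B = 0x06.
P'4: 0x94 ⊕ 0xDA ⊕ 0x3D = 0x73.
P'5: 0x7F ⊕ 0x30 ⊕ 0xC9 = 0x86.
P'6: 0xCE ⊕ 0x9E ⊕ 0x00 = 0x50.

P'1 = 0xA8, P'2 = 0x18, P'3 = 0x06, P'4 = 0x73, P'5 = 0x86, P'6 = 0x50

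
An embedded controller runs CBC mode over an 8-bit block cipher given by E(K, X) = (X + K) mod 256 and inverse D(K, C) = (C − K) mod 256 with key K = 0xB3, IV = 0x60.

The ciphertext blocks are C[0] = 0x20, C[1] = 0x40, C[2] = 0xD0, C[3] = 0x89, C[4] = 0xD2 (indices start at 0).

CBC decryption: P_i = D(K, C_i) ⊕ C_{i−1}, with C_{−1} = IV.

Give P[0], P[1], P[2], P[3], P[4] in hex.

P[0]: D(K, 0x20) = 0x6D; 0x6D ⊕ 0x60 = 0x0D.
P[1]: D(K, 0x40) = 0x8D; 0x8D ⊕ 0x20 = 0xAD.
P[2]: D(K, 0xD0) = 0x1D; 0x1D ⊕ 0x40 = 0x5D.
P[3]: D(K, 0x89) = 0xD6; 0xD6 ⊕ 0xD0 = 0x06.
P[4]: D(K, 0xD2) = 0x1F; 0x1F ⊕ 0x89 = 0x96.

P[0] = 0x0D, P[1] = 0xAD, P[2] = 0x5D, P[3] = 0x06, P[4] = 0x96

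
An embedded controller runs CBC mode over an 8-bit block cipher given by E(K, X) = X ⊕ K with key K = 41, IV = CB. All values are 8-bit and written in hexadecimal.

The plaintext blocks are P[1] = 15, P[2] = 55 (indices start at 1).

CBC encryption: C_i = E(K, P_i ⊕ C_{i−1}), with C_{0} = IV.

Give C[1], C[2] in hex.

C[1]: P[1] ⊕ CB = DE; E(K, DE) = 9F.
C[2]: P[2] ⊕ 9F = CA; E(K, CA) = 8B.

C[1] = 9F, C[2] = 8B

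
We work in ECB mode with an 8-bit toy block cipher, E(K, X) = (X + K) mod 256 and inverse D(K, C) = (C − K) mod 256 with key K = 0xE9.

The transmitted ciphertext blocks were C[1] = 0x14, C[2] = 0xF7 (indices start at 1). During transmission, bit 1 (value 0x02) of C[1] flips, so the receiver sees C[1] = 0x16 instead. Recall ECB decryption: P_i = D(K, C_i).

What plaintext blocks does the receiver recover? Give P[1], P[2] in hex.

Only C[1] changed, to 0x16. In ECB, a change in C_i affects only P_i. Decrypting the received ciphertext:
P[1]: D(K, 0x16) = 0x2D.
P[2]: D(K, 0xF7) = 0x0E.
Blocks that differ from the original plaintext: P[1].

P[1] = 0x2D, P[2] = 0x0E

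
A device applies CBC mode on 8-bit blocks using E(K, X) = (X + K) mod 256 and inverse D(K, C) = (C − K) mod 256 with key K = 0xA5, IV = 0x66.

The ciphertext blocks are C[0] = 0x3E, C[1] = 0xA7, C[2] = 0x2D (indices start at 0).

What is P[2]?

P[2] = 0x2F

CBC decryption: P_i = D(K, C_i) ⊕ C_{i−1}, with C_{−1} = IV.
P[2]: D(K, 0x2D) = 0x88; 0x88 ⊕ 0xA7 = 0x2F.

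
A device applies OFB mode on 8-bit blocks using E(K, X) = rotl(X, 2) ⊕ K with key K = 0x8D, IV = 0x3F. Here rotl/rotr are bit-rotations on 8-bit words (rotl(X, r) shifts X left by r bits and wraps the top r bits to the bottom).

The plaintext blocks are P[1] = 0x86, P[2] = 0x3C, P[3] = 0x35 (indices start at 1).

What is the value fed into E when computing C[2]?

OFB encryption: S_i = E(K, S_{i−1}) with S_{0} = IV; C_i = P_i ⊕ S_i.
C[1]: S = E(K, 0x3F) = 0x71; 0x86 ⊕ 0x71 = 0xF7.
C[2]: S = E(K, 0x71) = 0x48; 0x3C ⊕ 0x48 = 0x74.
So the input to E for block [2] is 0x71.

0x71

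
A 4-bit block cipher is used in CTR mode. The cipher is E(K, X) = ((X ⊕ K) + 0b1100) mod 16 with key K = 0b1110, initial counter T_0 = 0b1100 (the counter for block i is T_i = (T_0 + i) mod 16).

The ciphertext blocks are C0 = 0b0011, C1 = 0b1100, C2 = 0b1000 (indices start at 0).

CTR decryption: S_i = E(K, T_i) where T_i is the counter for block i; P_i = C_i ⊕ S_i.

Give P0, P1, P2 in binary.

P0: T = 0b1100, S = E(K, T) = 0b1110; 0b0011 ⊕ 0b1110 = 0b1101.
P1: T = 0b1101, S = E(K, T) = 0b1111; 0b1100 ⊕ 0b1111 = 0b0011.
P2: T = 0b1110, S = E(K, T) = 0b1100; 0b1000 ⊕ 0b1100 = 0b0100.

P0 = 0b1101, P1 = 0b0011, P2 = 0b0100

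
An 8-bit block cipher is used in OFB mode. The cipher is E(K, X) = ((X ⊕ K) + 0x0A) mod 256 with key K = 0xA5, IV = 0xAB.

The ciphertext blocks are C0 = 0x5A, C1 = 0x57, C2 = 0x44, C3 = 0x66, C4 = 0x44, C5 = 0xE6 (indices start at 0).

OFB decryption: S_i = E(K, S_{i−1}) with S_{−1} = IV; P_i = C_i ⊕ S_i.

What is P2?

P0: S = E(K, 0xAB) = 0x18; 0x5A ⊕ 0x18 = 0x42.
P1: S = E(K, 0x18) = 0xC7; 0x57 ⊕ 0xC7 = 0x90.
P2: S = E(K, 0xC7) = 0x6C; 0x44 ⊕ 0x6C = 0x28.

P2 = 0x28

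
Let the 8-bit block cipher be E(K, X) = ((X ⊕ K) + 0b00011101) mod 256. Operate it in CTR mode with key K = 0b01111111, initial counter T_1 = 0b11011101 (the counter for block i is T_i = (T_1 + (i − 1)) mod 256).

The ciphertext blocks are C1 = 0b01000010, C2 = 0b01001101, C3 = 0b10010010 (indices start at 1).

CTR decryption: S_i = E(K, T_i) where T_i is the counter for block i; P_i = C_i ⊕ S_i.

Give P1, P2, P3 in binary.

P1: T = 0b11011101, S = E(K, T) = 0b10111111; 0b01000010 ⊕ 0b10111111 = 0b11111101.
P2: T = 0b11011110, S = E(K, T) = 0b10111110; 0b01001101 ⊕ 0b10111110 = 0b11110011.
P3: T = 0b11011111, S = E(K, T) = 0b10111101; 0b10010010 ⊕ 0b10111101 = 0b00101111.

P1 = 0b11111101, P2 = 0b11110011, P3 = 0b00101111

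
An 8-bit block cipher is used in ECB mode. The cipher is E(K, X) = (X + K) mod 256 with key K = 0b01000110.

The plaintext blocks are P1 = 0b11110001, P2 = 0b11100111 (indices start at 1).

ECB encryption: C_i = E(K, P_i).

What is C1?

C1 = 0b00110111

C1: E(K, 0b11110001) = 0b00110111.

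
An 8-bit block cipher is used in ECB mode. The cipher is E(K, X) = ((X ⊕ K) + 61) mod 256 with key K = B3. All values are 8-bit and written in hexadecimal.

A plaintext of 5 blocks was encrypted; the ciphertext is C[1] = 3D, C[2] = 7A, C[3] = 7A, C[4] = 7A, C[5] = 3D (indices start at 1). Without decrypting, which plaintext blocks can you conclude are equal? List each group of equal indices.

ECB encrypts each block independently with the same key, so equal ciphertext blocks imply equal plaintext blocks.
C[1] = C[5] = 3D, so P[1] = P[5].
C[2] = C[3] = C[4] = 7A, so P[2] = P[3] = P[4].

P[1] = P[5]; P[2] = P[3] = P[4]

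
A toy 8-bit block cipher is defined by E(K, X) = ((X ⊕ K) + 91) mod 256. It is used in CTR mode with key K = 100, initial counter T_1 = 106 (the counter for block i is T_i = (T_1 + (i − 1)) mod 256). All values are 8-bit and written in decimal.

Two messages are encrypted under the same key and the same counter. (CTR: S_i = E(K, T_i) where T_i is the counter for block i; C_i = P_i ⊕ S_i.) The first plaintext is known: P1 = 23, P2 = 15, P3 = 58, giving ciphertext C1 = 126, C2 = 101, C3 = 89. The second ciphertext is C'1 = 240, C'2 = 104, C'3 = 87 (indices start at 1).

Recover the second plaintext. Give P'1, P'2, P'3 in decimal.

P'1 = 153, P'2 = 2, P'3 = 52

In CTR with a reused counter, both messages share the same keystream S_i, so C_i ⊕ C'_i = P_i ⊕ P'_i and thus P'_i = P_i ⊕ C_i ⊕ C'_i.
P'1: 23 ⊕ 126 ⊕ 240 = 153.
P'2: 15 ⊕ 101 ⊕ 104 = 2.
P'3: 58 ⊕ 89 ⊕ 87 = 52.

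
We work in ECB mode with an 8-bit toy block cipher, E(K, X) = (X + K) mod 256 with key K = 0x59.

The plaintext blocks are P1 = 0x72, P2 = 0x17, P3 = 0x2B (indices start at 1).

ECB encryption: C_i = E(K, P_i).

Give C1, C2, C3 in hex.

C1 = 0xCB, C2 = 0x70, C3 = 0x84

C1: E(K, 0x72) = 0xCB.
C2: E(K, 0x17) = 0x70.
C3: E(K, 0x2B) = 0x84.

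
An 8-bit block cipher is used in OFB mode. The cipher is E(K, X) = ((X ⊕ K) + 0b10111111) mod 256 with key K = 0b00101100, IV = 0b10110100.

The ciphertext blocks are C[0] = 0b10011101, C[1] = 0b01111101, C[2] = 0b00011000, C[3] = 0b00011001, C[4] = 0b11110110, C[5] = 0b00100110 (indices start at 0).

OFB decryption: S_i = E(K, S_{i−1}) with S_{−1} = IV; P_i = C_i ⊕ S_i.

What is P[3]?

P[3] = 0b10100001

P[0]: S = E(K, 0b10110100) = 0b01010111; 0b10011101 ⊕ 0b01010111 = 0b11001010.
P[1]: S = E(K, 0b01010111) = 0b00111010; 0b01111101 ⊕ 0b00111010 = 0b01000111.
P[2]: S = E(K, 0b00111010) = 0b11010101; 0b00011000 ⊕ 0b11010101 = 0b11001101.
P[3]: S = E(K, 0b11010101) = 0b10111000; 0b00011001 ⊕ 0b10111000 = 0b10100001.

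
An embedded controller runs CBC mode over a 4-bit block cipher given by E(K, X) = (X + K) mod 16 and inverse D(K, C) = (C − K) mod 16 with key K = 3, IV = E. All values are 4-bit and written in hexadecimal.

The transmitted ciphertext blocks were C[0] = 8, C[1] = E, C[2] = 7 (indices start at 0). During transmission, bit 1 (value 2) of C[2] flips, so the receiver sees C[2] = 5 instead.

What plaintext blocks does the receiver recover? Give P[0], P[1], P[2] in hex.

CBC decryption: P_i = D(K, C_i) ⊕ C_{i−1}, with C_{−1} = IV.
Only C[2] changed, to 5. In CBC, a change in C_i garbles P_i and flips the same bit in P_{i+1}. Decrypting the received ciphertext:
P[0]: D(K, 8) = 5; 5 ⊕ E = B.
P[1]: D(K, E) = B; B ⊕ 8 = 3.
P[2]: D(K, 5) = 2; 2 ⊕ E = C.
Blocks that differ from the original plaintext: P[2].

P[0] = B, P[1] = 3, P[2] = C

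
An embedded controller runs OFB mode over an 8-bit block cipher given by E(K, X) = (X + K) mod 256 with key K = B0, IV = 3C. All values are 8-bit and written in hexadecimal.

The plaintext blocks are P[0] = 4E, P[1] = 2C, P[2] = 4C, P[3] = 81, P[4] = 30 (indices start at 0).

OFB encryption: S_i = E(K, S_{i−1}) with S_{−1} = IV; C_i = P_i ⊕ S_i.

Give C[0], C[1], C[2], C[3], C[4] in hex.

C[0] = A2, C[1] = B0, C[2] = 00, C[3] = 7D, C[4] = 9C

C[0]: S = E(K, 3C) = EC; 4E ⊕ EC = A2.
C[1]: S = E(K, EC) = 9C; 2C ⊕ 9C = B0.
C[2]: S = E(K, 9C) = 4C; 4C ⊕ 4C = 00.
C[3]: S = E(K, 4C) = FC; 81 ⊕ FC = 7D.
C[4]: S = E(K, FC) = AC; 30 ⊕ AC = 9C.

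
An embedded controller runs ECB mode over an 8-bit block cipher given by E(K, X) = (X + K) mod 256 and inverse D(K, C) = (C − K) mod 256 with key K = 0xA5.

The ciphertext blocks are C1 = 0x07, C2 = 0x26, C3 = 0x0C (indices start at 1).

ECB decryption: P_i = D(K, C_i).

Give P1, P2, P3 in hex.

P1: D(K, 0x07) = 0x62.
P2: D(K, 0x26) = 0x81.
P3: D(K, 0x0C) = 0x67.

P1 = 0x62, P2 = 0x81, P3 = 0x67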